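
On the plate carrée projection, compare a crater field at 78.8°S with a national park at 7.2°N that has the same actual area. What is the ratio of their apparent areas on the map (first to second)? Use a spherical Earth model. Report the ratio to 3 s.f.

5.11

In the plate carrée (x = Rλ, y = Rφ), meridians are true-scale (h = 1) and parallels are stretched by k = sec φ.
Areal scale at 78.8°: h·k = 1.000 × 5.148 = 5.148.
Areal scale at 7.2°: h·k = 1.000 × 1.008 = 1.008.
Ratio = 5.148/1.008 ≈ 5.11.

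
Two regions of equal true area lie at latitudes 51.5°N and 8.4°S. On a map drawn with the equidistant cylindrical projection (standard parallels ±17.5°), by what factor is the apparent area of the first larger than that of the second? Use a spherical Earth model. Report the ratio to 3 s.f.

In the equirectangular projection with standard parallel φ₀ = 17.5° (x = Rλ cos φ₀, y = Rφ), meridians are true-scale (h = 1) and the parallel scale is k = cos φ₀ / cos φ.
Areal scale at 51.5°: h·k = 1.000 × 1.532 = 1.532.
Areal scale at 8.4°: h·k = 1.000 × 0.9641 = 0.9641.
Ratio = 1.532/0.9641 ≈ 1.59.

1.59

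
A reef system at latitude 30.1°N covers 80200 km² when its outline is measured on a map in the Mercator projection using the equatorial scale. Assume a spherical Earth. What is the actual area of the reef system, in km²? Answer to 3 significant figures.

The Mercator projection is conformal; its linear scale factor is the same in every direction and equals sec φ = 1/cos φ.
Areal scale = k² = sec²φ = 1/cos²(30.1°) = 1/0.8652² = 1.336.
True area = apparent / (areal scale) = 80200 / 1.336 ≈ 60000 km².

60000 km²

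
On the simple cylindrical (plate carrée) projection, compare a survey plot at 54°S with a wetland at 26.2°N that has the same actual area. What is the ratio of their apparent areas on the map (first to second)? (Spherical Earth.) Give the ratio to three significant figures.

1.53

In the plate carrée (x = Rλ, y = Rφ), meridians are true-scale (h = 1) and parallels are stretched by k = sec φ.
Areal scale at 54°: h·k = 1.000 × 1.701 = 1.701.
Areal scale at 26.2°: h·k = 1.000 × 1.115 = 1.115.
Ratio = 1.701/1.115 ≈ 1.53.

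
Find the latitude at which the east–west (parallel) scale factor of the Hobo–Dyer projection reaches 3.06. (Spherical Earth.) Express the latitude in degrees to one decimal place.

Hobo–Dyer is a cylindrical equal-area projection with standard parallels at ±37.5°. For cylindrical equal-area with standard parallel φ₀, h = cos φ / cos φ₀ and k = cos φ₀ / cos φ, so h·k = 1.
k = cos φ₀ / cos φ = 3.06  ⇒  cos φ = cos 37.5° / 3.06 = 0.2593.
φ = arccos(0.2593) ≈ 75.0°.

75.0°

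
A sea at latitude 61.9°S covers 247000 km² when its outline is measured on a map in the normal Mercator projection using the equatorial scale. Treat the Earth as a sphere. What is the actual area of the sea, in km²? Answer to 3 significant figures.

54800 km²

Mercator is conformal, so the point scale is isotropic: h = k = sec φ = 1/cos φ.
Areal scale = k² = sec²φ = 1/cos²(61.9°) = 1/0.4710² = 4.508.
True area = apparent / (areal scale) = 247000 / 4.508 ≈ 54800 km².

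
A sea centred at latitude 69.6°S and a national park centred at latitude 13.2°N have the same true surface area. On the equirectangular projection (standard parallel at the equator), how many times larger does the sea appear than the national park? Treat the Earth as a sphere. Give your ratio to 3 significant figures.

2.79

Plate carrée maps x = Rλ, y = Rφ. The meridian scale is h = 1 and the parallel scale is k = 1/cos φ = sec φ.
Areal scale at 69.6°: h·k = 1.000 × 2.869 = 2.869.
Areal scale at 13.2°: h·k = 1.000 × 1.027 = 1.027.
Ratio = 2.869/1.027 ≈ 2.79.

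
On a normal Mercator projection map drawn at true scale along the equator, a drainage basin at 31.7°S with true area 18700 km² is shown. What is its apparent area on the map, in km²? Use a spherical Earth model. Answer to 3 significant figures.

25800 km²

For Mercator, h = k = sec φ (a conformal cylindrical projection has a single point scale, 1/cos φ).
Areal scale = k² = sec²φ = 1/cos²(31.7°) = 1/0.8508² = 1.381.
Apparent area = 18700 × 1.381 ≈ 25800 km².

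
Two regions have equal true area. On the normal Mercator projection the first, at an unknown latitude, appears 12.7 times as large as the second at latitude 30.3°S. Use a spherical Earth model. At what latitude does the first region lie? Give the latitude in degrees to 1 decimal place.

76.0°

For equal true areas on Mercator, apparent areas scale as sec²φ, so the ratio is cos²φ₂ / cos²φ₁.
cos²φ₂ / cos²φ₁ = 12.7  ⇒  cos φ₁ = cos 30.3° / √12.7 = 0.8634/3.564 = 0.2423.
φ₁ = arccos(0.2423) ≈ 76.0°.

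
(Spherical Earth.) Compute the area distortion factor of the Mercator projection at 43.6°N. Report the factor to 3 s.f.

The Mercator projection is conformal; its linear scale factor is the same in every direction and equals sec φ = 1/cos φ.
Areal scale = k² = sec²φ = 1/cos²(43.6°) = 1/0.7242² = 1.907.

1.91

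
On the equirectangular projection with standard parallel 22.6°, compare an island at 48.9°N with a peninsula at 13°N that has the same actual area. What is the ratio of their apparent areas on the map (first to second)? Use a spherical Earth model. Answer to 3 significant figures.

The equidistant cylindrical projection with φ₀ = 22.6° has h = 1 (meridians true) and k = cos φ₀ / cos φ along parallels.
Areal scale at 48.9°: h·k = 1.000 × 1.404 = 1.404.
Areal scale at 13°: h·k = 1.000 × 0.9475 = 0.9475.
Ratio = 1.404/0.9475 ≈ 1.48.

1.48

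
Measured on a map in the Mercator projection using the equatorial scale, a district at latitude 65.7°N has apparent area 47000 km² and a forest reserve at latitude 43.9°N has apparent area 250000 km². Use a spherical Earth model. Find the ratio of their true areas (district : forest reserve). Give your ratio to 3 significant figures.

0.0613

On Mercator the areal scale is sec²φ, so true area = apparent × cos²φ.
True area of district: 47000 × cos²(65.7°) = 47000 × 0.1693 = 7959 km².
True area of forest reserve: 250000 × cos²(43.9°) = 250000 × 0.5192 = 129800 km².
Ratio = 7959 / 129800 ≈ 0.0613.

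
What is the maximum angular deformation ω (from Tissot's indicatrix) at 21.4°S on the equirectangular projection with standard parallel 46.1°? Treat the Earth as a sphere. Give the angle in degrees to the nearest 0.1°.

16.8°

In the equirectangular projection with standard parallel φ₀ = 46.1° (x = Rλ cos φ₀, y = Rφ), meridians are true-scale (h = 1) and the parallel scale is k = cos φ₀ / cos φ.
At 21.4°: h = 1.000, k = 0.7447; principal scales a = 1.000, b = 0.7447.
sin(ω/2) = (a − b)/(a + b) = 0.2553/1.745 = 0.1463, so ω = 2 arcsin(0.1463) ≈ 16.8°.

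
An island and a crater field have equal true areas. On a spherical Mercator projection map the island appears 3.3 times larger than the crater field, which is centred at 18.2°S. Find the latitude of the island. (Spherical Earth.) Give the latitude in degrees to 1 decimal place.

58.5°

Mercator areal scale is sec²φ, so apparent-area ratio = sec²φ₁ / sec²φ₂ = cos²φ₂ / cos²φ₁.
cos²φ₂ / cos²φ₁ = 3.3  ⇒  cos φ₁ = cos 18.2° / √3.3 = 0.9500/1.817 = 0.5229.
φ₁ = arccos(0.5229) ≈ 58.5°.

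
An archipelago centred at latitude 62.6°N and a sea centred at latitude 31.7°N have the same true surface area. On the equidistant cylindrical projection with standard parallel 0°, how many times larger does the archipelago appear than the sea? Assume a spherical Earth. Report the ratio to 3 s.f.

Plate carrée maps x = Rλ, y = Rφ. The meridian scale is h = 1 and the parallel scale is k = 1/cos φ = sec φ.
Areal scale at 62.6°: h·k = 1.000 × 2.173 = 2.173.
Areal scale at 31.7°: h·k = 1.000 × 1.175 = 1.175.
Ratio = 2.173/1.175 ≈ 1.85.

1.85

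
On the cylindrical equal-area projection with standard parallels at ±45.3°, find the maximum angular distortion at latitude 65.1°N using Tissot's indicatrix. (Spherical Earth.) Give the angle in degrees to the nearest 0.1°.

56.4°

A cylindrical equal-area projection with standard parallel φ₀ has meridian scale h = cos φ / cos φ₀ and parallel scale k = cos φ₀ / cos φ (so areas are preserved, h·k = 1).
At 65.1°: h = 0.5986, k = 1.671; principal scales a = 1.671, b = 0.5986.
sin(ω/2) = (a − b)/(a + b) = 1.072/2.269 = 0.4724, so ω = 2 arcsin(0.4724) ≈ 56.4°.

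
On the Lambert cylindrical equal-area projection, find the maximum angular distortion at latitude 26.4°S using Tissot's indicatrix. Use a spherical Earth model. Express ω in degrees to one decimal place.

The Lambert cylindrical equal-area projection is the cylindrical equal-area projection with its standard parallel at the equator (φ₀ = 0). Cylindrical equal-area (φ₀ = 0°): h = cos φ / cos 0° along meridians, k = cos 0° / cos φ along parallels; h·k = 1.
At 26.4°: h = 0.8957, k = 1.116; principal scales a = 1.116, b = 0.8957.
sin(ω/2) = (a − b)/(a + b) = 0.2207/2.012 = 0.1097, so ω = 2 arcsin(0.1097) ≈ 12.6°.

12.6°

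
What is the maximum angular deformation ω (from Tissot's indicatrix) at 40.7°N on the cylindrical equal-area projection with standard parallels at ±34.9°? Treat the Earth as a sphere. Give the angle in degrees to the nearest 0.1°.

9.0°

For cylindrical equal-area with standard parallel φ₀, h = cos φ / cos φ₀ and k = cos φ₀ / cos φ, so h·k = 1.
At 40.7°: h = 0.9244, k = 1.082; principal scales a = 1.082, b = 0.9244.
sin(ω/2) = (a − b)/(a + b) = 0.1574/2.006 = 0.07847, so ω = 2 arcsin(0.07847) ≈ 9.0°.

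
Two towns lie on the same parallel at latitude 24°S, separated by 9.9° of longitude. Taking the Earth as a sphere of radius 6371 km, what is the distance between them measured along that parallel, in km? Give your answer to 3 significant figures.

Arc length along a parallel = R cos φ · Δλ (with Δλ in radians).
= 6371 × cos 24° × (9.9° × π/180) = 6371 × 0.9135 × 0.1728 ≈ 1010 km.

1010 km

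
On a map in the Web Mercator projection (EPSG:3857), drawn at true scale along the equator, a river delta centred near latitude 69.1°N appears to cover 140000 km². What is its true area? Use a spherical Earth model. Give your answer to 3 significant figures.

17800 km²

Mercator is conformal, so the point scale is isotropic: h = k = sec φ = 1/cos φ.
Areal scale = k² = sec²φ = 1/cos²(69.1°) = 1/0.3567² = 7.858.
True area = apparent / (areal scale) = 140000 / 7.858 ≈ 17800 km².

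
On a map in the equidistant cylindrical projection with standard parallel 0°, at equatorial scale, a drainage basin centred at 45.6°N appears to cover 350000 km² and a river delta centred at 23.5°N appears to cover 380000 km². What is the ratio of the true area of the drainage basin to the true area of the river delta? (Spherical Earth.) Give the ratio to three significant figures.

On the plate carrée, areal scale = h·k = 1 × sec φ, so true area = apparent × cos φ.
True area of drainage basin: 350000 × cos(45.6°) = 350000 × 0.6997 = 244900 km².
True area of river delta: 380000 × cos(23.5°) = 380000 × 0.9171 = 348500 km².
Ratio = 244900 / 348500 ≈ 0.703.

0.703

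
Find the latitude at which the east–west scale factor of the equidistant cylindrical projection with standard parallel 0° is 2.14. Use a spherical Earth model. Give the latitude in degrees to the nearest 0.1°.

62.1°

Plate carrée: h = 1, k = sec φ along parallels.
sec φ = 2.14  ⇒  cos φ = 0.4673  ⇒  φ ≈ 62.1°.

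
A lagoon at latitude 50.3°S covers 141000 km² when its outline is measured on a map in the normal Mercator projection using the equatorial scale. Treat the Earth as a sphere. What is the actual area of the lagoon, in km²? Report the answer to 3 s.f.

57500 km²

The Mercator projection is conformal; its linear scale factor is the same in every direction and equals sec φ = 1/cos φ.
Areal scale = k² = sec²φ = 1/cos²(50.3°) = 1/0.6388² = 2.451.
True area = apparent / (areal scale) = 141000 / 2.451 ≈ 57500 km².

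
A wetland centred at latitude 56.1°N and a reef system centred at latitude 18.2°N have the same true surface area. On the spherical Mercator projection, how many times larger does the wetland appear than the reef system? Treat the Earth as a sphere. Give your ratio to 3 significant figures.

2.90

Mercator is conformal with k = sec φ, so areal scale = k² = sec²φ.
At 56.1°: sec²(56.1°) = 1/0.5577² = 3.215.
At 18.2°: sec²(18.2°) = 1/0.9500² = 1.108.
Ratio = 3.215/1.108 = cos²(18.2°)/cos²(56.1°) ≈ 2.90.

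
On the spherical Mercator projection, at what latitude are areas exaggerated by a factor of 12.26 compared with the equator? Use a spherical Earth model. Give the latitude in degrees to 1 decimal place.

73.4°

Mercator areal scale is sec²φ.
sec²φ = 12.26  ⇒  cos²φ = 0.08157  ⇒  cos φ = 0.2856.
φ = arccos(0.2856) ≈ 73.4°.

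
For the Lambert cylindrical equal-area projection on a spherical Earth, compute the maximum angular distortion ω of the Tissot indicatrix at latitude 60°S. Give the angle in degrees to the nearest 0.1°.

73.7°

The Lambert cylindrical equal-area projection is the cylindrical equal-area projection with its standard parallel at the equator (φ₀ = 0). For cylindrical equal-area with standard parallel φ₀, h = cos φ / cos φ₀ and k = cos φ₀ / cos φ, so h·k = 1.
At 60°: h = 0.5000, k = 2.000; principal scales a = 2.000, b = 0.5000.
sin(ω/2) = (a − b)/(a + b) = 1.500/2.500 = 0.6000, so ω = 2 arcsin(0.6000) ≈ 73.7°.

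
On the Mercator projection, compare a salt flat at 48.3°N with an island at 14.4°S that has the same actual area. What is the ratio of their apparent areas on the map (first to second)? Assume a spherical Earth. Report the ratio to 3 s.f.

Mercator is conformal with k = sec φ, so areal scale = k² = sec²φ.
At 48.3°: sec²(48.3°) = 1/0.6652² = 2.260.
At 14.4°: sec²(14.4°) = 1/0.9686² = 1.066.
Ratio = 2.260/1.066 = cos²(14.4°)/cos²(48.3°) ≈ 2.12.

2.12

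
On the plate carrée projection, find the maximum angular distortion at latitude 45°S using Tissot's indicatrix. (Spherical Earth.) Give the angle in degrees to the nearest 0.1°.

Plate carrée maps x = Rλ, y = Rφ. The meridian scale is h = 1 and the parallel scale is k = 1/cos φ = sec φ.
At 45°: h = 1.000, k = 1.414; principal scales a = 1.414, b = 1.000.
sin(ω/2) = (a − b)/(a + b) = 0.4142/2.414 = 0.1716, so ω = 2 arcsin(0.1716) ≈ 19.8°.

19.8°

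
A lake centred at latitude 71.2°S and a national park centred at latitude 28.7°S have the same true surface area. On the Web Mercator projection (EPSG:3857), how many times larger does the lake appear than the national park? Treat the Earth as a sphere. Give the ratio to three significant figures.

7.41

Mercator is conformal with k = sec φ, so areal scale = k² = sec²φ.
At 71.2°: sec²(71.2°) = 1/0.3223² = 9.629.
At 28.7°: sec²(28.7°) = 1/0.8771² = 1.300.
Ratio = 9.629/1.300 = cos²(28.7°)/cos²(71.2°) ≈ 7.41.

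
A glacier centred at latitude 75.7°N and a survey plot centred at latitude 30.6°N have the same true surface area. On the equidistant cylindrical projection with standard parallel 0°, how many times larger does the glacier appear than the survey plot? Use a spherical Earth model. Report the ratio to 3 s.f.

3.48

In the plate carrée (x = Rλ, y = Rφ), meridians are true-scale (h = 1) and parallels are stretched by k = sec φ.
Areal scale at 75.7°: h·k = 1.000 × 4.049 = 4.049.
Areal scale at 30.6°: h·k = 1.000 × 1.162 = 1.162.
Ratio = 4.049/1.162 ≈ 3.48.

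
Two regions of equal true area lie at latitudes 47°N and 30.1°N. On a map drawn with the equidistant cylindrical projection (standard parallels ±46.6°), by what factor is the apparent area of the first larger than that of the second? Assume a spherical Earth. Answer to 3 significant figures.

1.27

In the equirectangular projection with standard parallel φ₀ = 46.6° (x = Rλ cos φ₀, y = Rφ), meridians are true-scale (h = 1) and the parallel scale is k = cos φ₀ / cos φ.
Areal scale at 47°: h·k = 1.000 × 1.007 = 1.007.
Areal scale at 30.1°: h·k = 1.000 × 0.7942 = 0.7942.
Ratio = 1.007/0.7942 ≈ 1.27.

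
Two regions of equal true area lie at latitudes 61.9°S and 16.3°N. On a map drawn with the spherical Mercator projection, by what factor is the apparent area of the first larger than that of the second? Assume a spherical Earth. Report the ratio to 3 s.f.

Mercator areal scale is sec²φ.
At 61.9°: sec²(61.9°) = 1/0.4710² = 4.508.
At 16.3°: sec²(16.3°) = 1/0.9598² = 1.086.
Ratio = 4.508/1.086 = cos²(16.3°)/cos²(61.9°) ≈ 4.15.

4.15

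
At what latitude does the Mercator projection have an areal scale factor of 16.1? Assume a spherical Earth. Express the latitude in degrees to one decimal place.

Mercator areal scale is sec²φ.
sec²φ = 16.1  ⇒  cos²φ = 0.06211  ⇒  cos φ = 0.2492.
φ = arccos(0.2492) ≈ 75.6°.

75.6°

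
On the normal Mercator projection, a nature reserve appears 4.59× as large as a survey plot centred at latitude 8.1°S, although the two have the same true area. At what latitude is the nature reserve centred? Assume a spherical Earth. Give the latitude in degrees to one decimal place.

62.5°

Mercator areal scale is sec²φ, so apparent-area ratio = sec²φ₁ / sec²φ₂ = cos²φ₂ / cos²φ₁.
cos²φ₂ / cos²φ₁ = 4.59  ⇒  cos φ₁ = cos 8.1° / √4.59 = 0.9900/2.142 = 0.4621.
φ₁ = arccos(0.4621) ≈ 62.5°.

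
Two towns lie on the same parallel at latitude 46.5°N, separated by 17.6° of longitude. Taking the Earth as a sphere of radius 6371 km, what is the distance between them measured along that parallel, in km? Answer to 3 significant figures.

1350 km

Arc length along a parallel = R cos φ · Δλ (with Δλ in radians).
= 6371 × cos 46.5° × (17.6° × π/180) = 6371 × 0.6884 × 0.3072 ≈ 1350 km.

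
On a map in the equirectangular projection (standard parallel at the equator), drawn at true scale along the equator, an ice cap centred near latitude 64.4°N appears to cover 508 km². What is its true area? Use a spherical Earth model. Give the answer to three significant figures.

219 km²

In the plate carrée (x = Rλ, y = Rφ), meridians are true-scale (h = 1) and parallels are stretched by k = sec φ.
Areal scale = h·k = 1 × sec φ; at 64.4°, h = 1.000, k = 2.314, so h·k = 2.314.
True area = apparent / (areal scale) = 508 / 2.314 ≈ 219 km².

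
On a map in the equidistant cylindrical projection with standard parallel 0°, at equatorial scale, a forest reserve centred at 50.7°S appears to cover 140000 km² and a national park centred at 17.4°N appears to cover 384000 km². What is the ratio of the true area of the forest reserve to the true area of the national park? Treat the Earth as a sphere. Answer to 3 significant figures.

On the plate carrée, areal scale = h·k = 1 × sec φ, so true area = apparent × cos φ.
True area of forest reserve: 140000 × cos(50.7°) = 140000 × 0.6334 = 88670 km².
True area of national park: 384000 × cos(17.4°) = 384000 × 0.9542 = 366400 km².
Ratio = 88670 / 366400 ≈ 0.242.

0.242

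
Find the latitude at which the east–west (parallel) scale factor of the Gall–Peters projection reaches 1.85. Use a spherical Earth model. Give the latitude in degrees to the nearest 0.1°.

67.5°

The Gall–Peters projection is cylindrical equal-area with φ₀ = 45°. A cylindrical equal-area projection with standard parallel φ₀ has meridian scale h = cos φ / cos φ₀ and parallel scale k = cos φ₀ / cos φ (so areas are preserved, h·k = 1).
k = cos φ₀ / cos φ = 1.85  ⇒  cos φ = cos 45° / 1.85 = 0.3822.
φ = arccos(0.3822) ≈ 67.5°.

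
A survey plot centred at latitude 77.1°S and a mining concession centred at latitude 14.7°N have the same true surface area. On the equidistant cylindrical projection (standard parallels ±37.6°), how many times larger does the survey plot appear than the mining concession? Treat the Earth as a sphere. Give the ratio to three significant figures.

The equidistant cylindrical projection with φ₀ = 37.6° has h = 1 (meridians true) and k = cos φ₀ / cos φ along parallels.
Areal scale at 77.1°: h·k = 1.000 × 3.549 = 3.549.
Areal scale at 14.7°: h·k = 1.000 × 0.8191 = 0.8191.
Ratio = 3.549/0.8191 ≈ 4.33.

4.33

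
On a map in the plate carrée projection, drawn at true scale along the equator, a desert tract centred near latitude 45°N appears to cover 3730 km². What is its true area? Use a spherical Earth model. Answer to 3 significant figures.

Plate carrée maps x = Rλ, y = Rφ. The meridian scale is h = 1 and the parallel scale is k = 1/cos φ = sec φ.
Areal scale = h·k = 1 × sec φ; at 45°, h = 1.000, k = 1.414, so h·k = 1.414.
True area = apparent / (areal scale) = 3730 / 1.414 ≈ 2640 km².

2640 km²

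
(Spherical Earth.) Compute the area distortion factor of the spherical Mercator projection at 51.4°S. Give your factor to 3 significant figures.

Mercator is conformal, so the point scale is isotropic: h = k = sec φ = 1/cos φ.
Areal scale = k² = sec²φ = 1/cos²(51.4°) = 1/0.6239² = 2.569.

2.57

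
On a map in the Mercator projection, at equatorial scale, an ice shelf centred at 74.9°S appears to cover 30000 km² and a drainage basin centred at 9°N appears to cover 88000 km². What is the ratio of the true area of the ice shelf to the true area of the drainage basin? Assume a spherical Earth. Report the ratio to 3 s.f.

0.0237

Mercator's areal exaggeration is sec²φ; hence true area = (apparent area) · cos²φ.
True area of ice shelf: 30000 × cos²(74.9°) = 30000 × 0.06786 = 2036 km².
True area of drainage basin: 88000 × cos²(9°) = 88000 × 0.9755 = 85850 km².
Ratio = 2036 / 85850 ≈ 0.0237.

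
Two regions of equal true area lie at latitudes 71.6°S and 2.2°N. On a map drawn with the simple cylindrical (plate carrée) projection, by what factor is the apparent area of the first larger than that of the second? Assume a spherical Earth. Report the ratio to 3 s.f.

Plate carrée maps x = Rλ, y = Rφ. The meridian scale is h = 1 and the parallel scale is k = 1/cos φ = sec φ.
Areal scale at 71.6°: h·k = 1.000 × 3.168 = 3.168.
Areal scale at 2.2°: h·k = 1.000 × 1.001 = 1.001.
Ratio = 3.168/1.001 ≈ 3.17.

3.17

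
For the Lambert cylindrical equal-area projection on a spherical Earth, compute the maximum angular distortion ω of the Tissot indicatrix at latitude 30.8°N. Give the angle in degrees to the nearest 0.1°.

The Lambert cylindrical equal-area projection is the cylindrical equal-area projection with its standard parallel at the equator (φ₀ = 0). Cylindrical equal-area (φ₀ = 0°): h = cos φ / cos 0° along meridians, k = cos 0° / cos φ along parallels; h·k = 1.
At 30.8°: h = 0.8590, k = 1.164; principal scales a = 1.164, b = 0.8590.
sin(ω/2) = (a − b)/(a + b) = 0.3052/2.023 = 0.1509, so ω = 2 arcsin(0.1509) ≈ 17.4°.

17.4°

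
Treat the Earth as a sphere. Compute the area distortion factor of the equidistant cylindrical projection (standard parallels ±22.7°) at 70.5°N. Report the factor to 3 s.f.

With standard parallel φ₀ = 22.7°, the equirectangular projection gives x = Rλ cos φ₀, y = Rφ, so h = 1 and k = cos 22.7° / cos φ.
Areal scale = h·k = 1 × cos φ₀ / cos φ; at 70.5°, h = 1.000, k = 2.764, so h·k = 2.764.

2.76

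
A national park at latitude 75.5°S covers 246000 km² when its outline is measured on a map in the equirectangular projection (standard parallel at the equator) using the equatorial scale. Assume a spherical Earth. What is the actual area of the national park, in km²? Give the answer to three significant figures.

61600 km²

In the plate carrée (x = Rλ, y = Rφ), meridians are true-scale (h = 1) and parallels are stretched by k = sec φ.
Areal scale = h·k = 1 × sec φ; at 75.5°, h = 1.000, k = 3.994, so h·k = 3.994.
True area = apparent / (areal scale) = 246000 / 3.994 ≈ 61600 km².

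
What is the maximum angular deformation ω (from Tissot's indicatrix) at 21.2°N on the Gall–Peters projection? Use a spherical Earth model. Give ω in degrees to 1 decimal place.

Gall–Peters is a cylindrical equal-area projection with standard parallels at ±45°. Cylindrical equal-area (φ₀ = 45°): h = cos φ / cos 45° along meridians, k = cos 45° / cos φ along parallels; h·k = 1.
At 21.2°: h = 1.319, k = 0.7584; principal scales a = 1.319, b = 0.7584.
sin(ω/2) = (a − b)/(a + b) = 0.5601/2.077 = 0.2697, so ω = 2 arcsin(0.2697) ≈ 31.3°.

31.3°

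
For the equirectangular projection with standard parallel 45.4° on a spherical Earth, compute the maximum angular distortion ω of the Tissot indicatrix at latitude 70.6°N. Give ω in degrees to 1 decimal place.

With standard parallel φ₀ = 45.4°, the equirectangular projection gives x = Rλ cos φ₀, y = Rφ, so h = 1 and k = cos 45.4° / cos φ.
At 70.6°: h = 1.000, k = 2.114; principal scales a = 2.114, b = 1.000.
sin(ω/2) = (a − b)/(a + b) = 1.114/3.114 = 0.3577, so ω = 2 arcsin(0.3577) ≈ 41.9°.

41.9°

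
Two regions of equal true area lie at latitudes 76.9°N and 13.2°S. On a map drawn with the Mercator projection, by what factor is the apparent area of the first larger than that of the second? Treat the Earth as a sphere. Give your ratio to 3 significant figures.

18.5

Mercator is conformal with k = sec φ, so areal scale = k² = sec²φ.
At 76.9°: sec²(76.9°) = 1/0.2267² = 19.47.
At 13.2°: sec²(13.2°) = 1/0.9736² = 1.055.
Ratio = 19.47/1.055 = cos²(13.2°)/cos²(76.9°) ≈ 18.5.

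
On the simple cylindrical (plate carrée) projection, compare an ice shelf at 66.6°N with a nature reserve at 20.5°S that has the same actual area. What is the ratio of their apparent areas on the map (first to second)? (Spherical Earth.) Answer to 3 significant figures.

2.36

For the equirectangular projection with φ₀ = 0 (plate carrée), h = 1 along meridians and k = sec φ along parallels.
Areal scale at 66.6°: h·k = 1.000 × 2.518 = 2.518.
Areal scale at 20.5°: h·k = 1.000 × 1.068 = 1.068.
Ratio = 2.518/1.068 ≈ 2.36.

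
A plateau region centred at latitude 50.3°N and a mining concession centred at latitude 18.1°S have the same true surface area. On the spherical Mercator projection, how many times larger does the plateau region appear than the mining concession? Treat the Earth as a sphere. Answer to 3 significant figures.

On Mercator, area is exaggerated by sec²φ = 1/cos²φ.
At 50.3°: sec²(50.3°) = 1/0.6388² = 2.451.
At 18.1°: sec²(18.1°) = 1/0.9505² = 1.107.
Ratio = 2.451/1.107 = cos²(18.1°)/cos²(50.3°) ≈ 2.21.

2.21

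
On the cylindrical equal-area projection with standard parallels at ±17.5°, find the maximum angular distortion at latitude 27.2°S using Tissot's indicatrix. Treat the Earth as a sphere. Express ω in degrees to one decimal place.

8.0°

Cylindrical equal-area (φ₀ = 17.5°): h = cos φ / cos 17.5° along meridians, k = cos 17.5° / cos φ along parallels; h·k = 1.
At 27.2°: h = 0.9326, k = 1.072; principal scales a = 1.072, b = 0.9326.
sin(ω/2) = (a − b)/(a + b) = 0.1397/2.005 = 0.06969, so ω = 2 arcsin(0.06969) ≈ 8.0°.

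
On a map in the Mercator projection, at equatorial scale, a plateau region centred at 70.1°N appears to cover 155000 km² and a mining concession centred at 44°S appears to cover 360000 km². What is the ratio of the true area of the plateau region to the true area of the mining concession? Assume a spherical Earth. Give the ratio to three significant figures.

Since Mercator area scale is 1/cos²φ, the true area equals the apparent area multiplied by cos²φ.
True area of plateau region: 155000 × cos²(70.1°) = 155000 × 0.1159 = 17960 km².
True area of mining concession: 360000 × cos²(44°) = 360000 × 0.5174 = 186300 km².
Ratio = 17960 / 186300 ≈ 0.0964.

0.0964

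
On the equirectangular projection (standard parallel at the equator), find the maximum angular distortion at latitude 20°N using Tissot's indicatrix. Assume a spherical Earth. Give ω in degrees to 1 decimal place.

For the equirectangular projection with φ₀ = 0 (plate carrée), h = 1 along meridians and k = sec φ along parallels.
At 20°: h = 1.000, k = 1.064; principal scales a = 1.064, b = 1.000.
sin(ω/2) = (a − b)/(a + b) = 0.06418/2.064 = 0.03109, so ω = 2 arcsin(0.03109) ≈ 3.6°.

3.6°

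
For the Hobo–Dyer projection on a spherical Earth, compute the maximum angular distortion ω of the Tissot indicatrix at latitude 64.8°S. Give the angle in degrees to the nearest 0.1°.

Hobo–Dyer is a cylindrical equal-area projection with standard parallels at ±37.5°. A cylindrical equal-area projection with standard parallel φ₀ has meridian scale h = cos φ / cos φ₀ and parallel scale k = cos φ₀ / cos φ (so areas are preserved, h·k = 1).
At 64.8°: h = 0.5367, k = 1.863; principal scales a = 1.863, b = 0.5367.
sin(ω/2) = (a − b)/(a + b) = 1.327/2.400 = 0.5528, so ω = 2 arcsin(0.5528) ≈ 67.1°.

67.1°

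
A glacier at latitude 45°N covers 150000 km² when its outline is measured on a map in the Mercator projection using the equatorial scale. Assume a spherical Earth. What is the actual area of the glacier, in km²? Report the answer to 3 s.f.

75000 km²

Mercator is conformal, so the point scale is isotropic: h = k = sec φ = 1/cos φ.
Areal scale = k² = sec²φ = 1/cos²(45°) = 1/0.7071² = 2.000.
True area = apparent / (areal scale) = 150000 / 2.000 ≈ 75000 km².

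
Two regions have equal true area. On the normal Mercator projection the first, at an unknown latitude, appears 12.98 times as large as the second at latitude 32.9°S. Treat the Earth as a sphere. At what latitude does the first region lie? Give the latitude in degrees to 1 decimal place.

76.5°

Mercator areal scale is sec²φ, so apparent-area ratio = sec²φ₁ / sec²φ₂ = cos²φ₂ / cos²φ₁.
cos²φ₂ / cos²φ₁ = 12.98  ⇒  cos φ₁ = cos 32.9° / √12.98 = 0.8396/3.603 = 0.2330.
φ₁ = arccos(0.2330) ≈ 76.5°.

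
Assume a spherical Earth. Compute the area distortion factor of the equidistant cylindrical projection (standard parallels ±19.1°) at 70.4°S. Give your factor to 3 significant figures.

With standard parallel φ₀ = 19.1°, the equirectangular projection gives x = Rλ cos φ₀, y = Rφ, so h = 1 and k = cos 19.1° / cos φ.
Areal scale = h·k = 1 × cos φ₀ / cos φ; at 70.4°, h = 1.000, k = 2.817, so h·k = 2.817.

2.82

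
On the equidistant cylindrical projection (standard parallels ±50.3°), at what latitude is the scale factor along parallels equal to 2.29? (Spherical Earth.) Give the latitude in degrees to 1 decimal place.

73.8°

The equidistant cylindrical projection with φ₀ = 50.3° has h = 1 (meridians true) and k = cos φ₀ / cos φ along parallels.
k = cos φ₀ / cos φ = 2.29  ⇒  cos φ = cos 50.3° / 2.29 = 0.2789.
φ = arccos(0.2789) ≈ 73.8°.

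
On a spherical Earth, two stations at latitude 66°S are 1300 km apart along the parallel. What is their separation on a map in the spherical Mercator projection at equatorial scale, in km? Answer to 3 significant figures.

3200 km

Mercator is conformal, so the point scale is isotropic: h = k = sec φ = 1/cos φ.
Along the parallel, k = sec 66° = 1/0.4067 = 2.459.
Map distance = 1300 × 2.459 ≈ 3200 km.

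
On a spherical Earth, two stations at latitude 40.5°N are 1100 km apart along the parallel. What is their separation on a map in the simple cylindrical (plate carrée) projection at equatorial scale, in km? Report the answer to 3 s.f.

Plate carrée maps x = Rλ, y = Rφ. The meridian scale is h = 1 and the parallel scale is k = 1/cos φ = sec φ.
Along the parallel, k = sec 40.5° = 1/0.7604 = 1.315.
Map distance = 1100 × 1.315 ≈ 1450 km.

1450 km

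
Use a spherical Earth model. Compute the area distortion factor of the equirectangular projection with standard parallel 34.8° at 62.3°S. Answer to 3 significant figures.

1.77

In the equirectangular projection with standard parallel φ₀ = 34.8° (x = Rλ cos φ₀, y = Rφ), meridians are true-scale (h = 1) and the parallel scale is k = cos φ₀ / cos φ.
Areal scale = h·k = 1 × cos φ₀ / cos φ; at 62.3°, h = 1.000, k = 1.767, so h·k = 1.767.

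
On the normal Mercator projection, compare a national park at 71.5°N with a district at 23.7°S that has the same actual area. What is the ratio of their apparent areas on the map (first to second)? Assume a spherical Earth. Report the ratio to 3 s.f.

8.33

Mercator is conformal with k = sec φ, so areal scale = k² = sec²φ.
At 71.5°: sec²(71.5°) = 1/0.3173² = 9.932.
At 23.7°: sec²(23.7°) = 1/0.9157² = 1.193.
Ratio = 9.932/1.193 = cos²(23.7°)/cos²(71.5°) ≈ 8.33.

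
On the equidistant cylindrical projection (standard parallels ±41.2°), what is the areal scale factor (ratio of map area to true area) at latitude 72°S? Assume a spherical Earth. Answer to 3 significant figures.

In the equirectangular projection with standard parallel φ₀ = 41.2° (x = Rλ cos φ₀, y = Rφ), meridians are true-scale (h = 1) and the parallel scale is k = cos φ₀ / cos φ.
Areal scale = h·k = 1 × cos φ₀ / cos φ; at 72°, h = 1.000, k = 2.435, so h·k = 2.435.

2.43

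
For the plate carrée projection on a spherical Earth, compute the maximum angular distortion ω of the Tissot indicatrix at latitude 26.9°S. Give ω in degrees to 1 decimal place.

6.6°

In the plate carrée (x = Rλ, y = Rφ), meridians are true-scale (h = 1) and parallels are stretched by k = sec φ.
At 26.9°: h = 1.000, k = 1.121; principal scales a = 1.121, b = 1.000.
sin(ω/2) = (a − b)/(a + b) = 0.1213/2.121 = 0.05720, so ω = 2 arcsin(0.05720) ≈ 6.6°.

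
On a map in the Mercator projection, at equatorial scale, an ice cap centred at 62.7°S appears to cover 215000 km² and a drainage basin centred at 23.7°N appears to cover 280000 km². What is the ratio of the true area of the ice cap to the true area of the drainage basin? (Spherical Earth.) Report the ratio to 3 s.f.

Since Mercator area scale is 1/cos²φ, the true area equals the apparent area multiplied by cos²φ.
True area of ice cap: 215000 × cos²(62.7°) = 215000 × 0.2104 = 45230 km².
True area of drainage basin: 280000 × cos²(23.7°) = 280000 × 0.8384 = 234800 km².
Ratio = 45230 / 234800 ≈ 0.193.

0.193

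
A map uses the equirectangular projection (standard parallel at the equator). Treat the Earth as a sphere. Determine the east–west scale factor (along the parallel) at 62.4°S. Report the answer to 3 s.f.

2.16

Plate carrée maps x = Rλ, y = Rφ. The meridian scale is h = 1 and the parallel scale is k = 1/cos φ = sec φ.
k = 1/cos 62.4° = 1/0.4633 = 2.158.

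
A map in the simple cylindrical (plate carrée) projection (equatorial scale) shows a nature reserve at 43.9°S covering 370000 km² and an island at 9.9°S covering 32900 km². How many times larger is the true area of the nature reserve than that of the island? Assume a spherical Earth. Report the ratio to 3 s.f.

8.23

Plate carrée has h = 1 and k = sec φ, giving areal scale sec φ; true area = (apparent area) · cos φ.
True area of nature reserve: 370000 × cos(43.9°) = 370000 × 0.7206 = 266600 km².
True area of island: 32900 × cos(9.9°) = 32900 × 0.9851 = 32410 km².
Ratio = 266600 / 32410 ≈ 8.23.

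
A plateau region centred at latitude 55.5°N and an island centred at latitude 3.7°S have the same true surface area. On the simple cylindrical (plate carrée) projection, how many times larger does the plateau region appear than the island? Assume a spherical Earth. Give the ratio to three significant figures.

1.76

Plate carrée maps x = Rλ, y = Rφ. The meridian scale is h = 1 and the parallel scale is k = 1/cos φ = sec φ.
Areal scale at 55.5°: h·k = 1.000 × 1.766 = 1.766.
Areal scale at 3.7°: h·k = 1.000 × 1.002 = 1.002.
Ratio = 1.766/1.002 ≈ 1.76.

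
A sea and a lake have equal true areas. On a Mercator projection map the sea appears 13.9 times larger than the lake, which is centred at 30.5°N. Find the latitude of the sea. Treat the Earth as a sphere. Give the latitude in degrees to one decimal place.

Mercator areal scale is sec²φ, so apparent-area ratio = sec²φ₁ / sec²φ₂ = cos²φ₂ / cos²φ₁.
cos²φ₂ / cos²φ₁ = 13.9  ⇒  cos φ₁ = cos 30.5° / √13.9 = 0.8616/3.728 = 0.2311.
φ₁ = arccos(0.2311) ≈ 76.6°.

76.6°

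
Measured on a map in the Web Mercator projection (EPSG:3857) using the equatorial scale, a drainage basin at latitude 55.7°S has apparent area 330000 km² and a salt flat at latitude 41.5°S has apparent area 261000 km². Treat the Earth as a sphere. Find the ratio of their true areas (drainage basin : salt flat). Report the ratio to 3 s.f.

Since Mercator area scale is 1/cos²φ, the true area equals the apparent area multiplied by cos²φ.
True area of drainage basin: 330000 × cos²(55.7°) = 330000 × 0.3176 = 104800 km².
True area of salt flat: 261000 × cos²(41.5°) = 261000 × 0.5609 = 146400 km².
Ratio = 104800 / 146400 ≈ 0.716.

0.716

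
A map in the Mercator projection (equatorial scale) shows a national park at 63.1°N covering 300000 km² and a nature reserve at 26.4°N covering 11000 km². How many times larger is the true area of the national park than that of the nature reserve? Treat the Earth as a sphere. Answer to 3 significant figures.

6.96

On Mercator the areal scale is sec²φ, so true area = apparent × cos²φ.
True area of national park: 300000 × cos²(63.1°) = 300000 × 0.2047 = 61410 km².
True area of nature reserve: 11000 × cos²(26.4°) = 11000 × 0.8023 = 8825 km².
Ratio = 61410 / 8825 ≈ 6.96.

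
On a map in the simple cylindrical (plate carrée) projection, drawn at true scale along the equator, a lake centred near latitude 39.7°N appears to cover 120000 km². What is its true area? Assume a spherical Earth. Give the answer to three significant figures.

92300 km²

Plate carrée maps x = Rλ, y = Rφ. The meridian scale is h = 1 and the parallel scale is k = 1/cos φ = sec φ.
Areal scale = h·k = 1 × sec φ; at 39.7°, h = 1.000, k = 1.300, so h·k = 1.300.
True area = apparent / (areal scale) = 120000 / 1.300 ≈ 92300 km².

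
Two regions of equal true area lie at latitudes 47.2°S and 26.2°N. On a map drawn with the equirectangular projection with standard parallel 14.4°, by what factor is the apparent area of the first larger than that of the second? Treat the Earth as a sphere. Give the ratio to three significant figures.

The equidistant cylindrical projection with φ₀ = 14.4° has h = 1 (meridians true) and k = cos φ₀ / cos φ along parallels.
Areal scale at 47.2°: h·k = 1.000 × 1.426 = 1.426.
Areal scale at 26.2°: h·k = 1.000 × 1.079 = 1.079.
Ratio = 1.426/1.079 ≈ 1.32.

1.32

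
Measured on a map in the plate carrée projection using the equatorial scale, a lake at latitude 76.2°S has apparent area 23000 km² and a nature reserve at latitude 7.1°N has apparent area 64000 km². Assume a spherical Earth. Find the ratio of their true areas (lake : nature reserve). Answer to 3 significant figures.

Plate carrée has h = 1 and k = sec φ, giving areal scale sec φ; true area = (apparent area) · cos φ.
True area of lake: 23000 × cos(76.2°) = 23000 × 0.2385 = 5486 km².
True area of nature reserve: 64000 × cos(7.1°) = 64000 × 0.9923 = 63510 km².
Ratio = 5486 / 63510 ≈ 0.0864.

0.0864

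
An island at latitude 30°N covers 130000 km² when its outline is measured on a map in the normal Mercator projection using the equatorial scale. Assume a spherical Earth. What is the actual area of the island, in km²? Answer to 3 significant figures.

97500 km²

The Mercator projection is conformal; its linear scale factor is the same in every direction and equals sec φ = 1/cos φ.
Areal scale = k² = sec²φ = 1/cos²(30°) = 1/0.8660² = 1.333.
True area = apparent / (areal scale) = 130000 / 1.333 ≈ 97500 km².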